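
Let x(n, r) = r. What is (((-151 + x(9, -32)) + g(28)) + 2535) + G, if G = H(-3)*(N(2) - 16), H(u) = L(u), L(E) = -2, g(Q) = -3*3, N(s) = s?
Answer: 2371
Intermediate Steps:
g(Q) = -9
H(u) = -2
G = 28 (G = -2*(2 - 16) = -2*(-14) = 28)
(((-151 + x(9, -32)) + g(28)) + 2535) + G = (((-151 - 32) - 9) + 2535) + 28 = ((-183 - 9) + 2535) + 28 = (-192 + 2535) + 28 = 2343 + 28 = 2371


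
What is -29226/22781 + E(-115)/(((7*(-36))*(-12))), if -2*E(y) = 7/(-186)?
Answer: -4696712323/3660997824 ≈ -1.2829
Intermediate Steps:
E(y) = 7/372 (E(y) = -7/(2*(-186)) = -7*(-1)/(2*186) = -½*(-7/186) = 7/372)
-29226/22781 + E(-115)/(((7*(-36))*(-12))) = -29226/22781 + 7/(372*(((7*(-36))*(-12)))) = -29226*1/22781 + 7/(372*((-252*(-12)))) = -29226/22781 + (7/372)/3024 = -29226/22781 + (7/372)*(1/3024) = -29226/22781 + 1/160704 = -4696712323/3660997824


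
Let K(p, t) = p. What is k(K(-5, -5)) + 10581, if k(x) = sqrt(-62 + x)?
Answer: 10581 + I*sqrt(67) ≈ 10581.0 + 8.1853*I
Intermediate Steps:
k(K(-5, -5)) + 10581 = sqrt(-62 - 5) + 10581 = sqrt(-67) + 10581 = I*sqrt(67) + 10581 = 10581 + I*sqrt(67)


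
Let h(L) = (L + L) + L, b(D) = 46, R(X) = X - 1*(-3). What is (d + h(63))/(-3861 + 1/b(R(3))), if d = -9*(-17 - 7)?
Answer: -3726/35521 ≈ -0.10490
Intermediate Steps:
R(X) = 3 + X (R(X) = X + 3 = 3 + X)
h(L) = 3*L (h(L) = 2*L + L = 3*L)
d = 216 (d = -9*(-24) = 216)
(d + h(63))/(-3861 + 1/b(R(3))) = (216 + 3*63)/(-3861 + 1/46) = (216 + 189)/(-3861 + 1/46) = 405/(-177605/46) = 405*(-46/177605) = -3726/35521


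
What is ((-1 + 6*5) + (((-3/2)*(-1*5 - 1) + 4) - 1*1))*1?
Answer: 41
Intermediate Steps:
((-1 + 6*5) + (((-3/2)*(-1*5 - 1) + 4) - 1*1))*1 = ((-1 + 30) + (((-3*1/2)*(-5 - 1) + 4) - 1))*1 = (29 + ((-3/2*(-6) + 4) - 1))*1 = (29 + ((9 + 4) - 1))*1 = (29 + (13 - 1))*1 = (29 + 12)*1 = 41*1 = 41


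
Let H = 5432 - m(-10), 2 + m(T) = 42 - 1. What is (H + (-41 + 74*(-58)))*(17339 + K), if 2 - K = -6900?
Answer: 25695460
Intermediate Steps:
m(T) = 39 (m(T) = -2 + (42 - 1) = -2 + 41 = 39)
H = 5393 (H = 5432 - 1*39 = 5432 - 39 = 5393)
K = 6902 (K = 2 - 1*(-6900) = 2 + 6900 = 6902)
(H + (-41 + 74*(-58)))*(17339 + K) = (5393 + (-41 + 74*(-58)))*(17339 + 6902) = (5393 + (-41 - 4292))*24241 = (5393 - 4333)*24241 = 1060*24241 = 25695460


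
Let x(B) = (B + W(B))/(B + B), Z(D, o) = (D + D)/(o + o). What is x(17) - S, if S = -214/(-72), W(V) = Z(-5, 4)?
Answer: -3071/1224 ≈ -2.5090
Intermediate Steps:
Z(D, o) = D/o (Z(D, o) = (2*D)/((2*o)) = (2*D)*(1/(2*o)) = D/o)
W(V) = -5/4
x(B) = (-5/4 + B)/(2*B) (x(B) = (B - 5/4)/(B + B) = (-5/4 + B)/((2*B)) = (-5/4 + B)*(1/(2*B)) = (-5/4 + B)/(2*B))
S = 107/36 (S = -214*(-1/72) = 107/36 ≈ 2.9722)
x(17) - S = (⅛)*(-5 + 4*17)/17 - 1*107/36 = (⅛)*(1/17)*(-5 + 68) - 107/36 = (⅛)*(1/17)*63 - 107/36 = 63/136 - 107/36 = -3071/1224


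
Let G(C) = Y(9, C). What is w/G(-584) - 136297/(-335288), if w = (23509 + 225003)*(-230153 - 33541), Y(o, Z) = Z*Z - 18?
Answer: -10985876397971089/57172974472 ≈ -1.9215e+5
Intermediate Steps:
Y(o, Z) = -18 + Z**2 (Y(o, Z) = Z**2 - 18 = -18 + Z**2)
G(C) = -18 + C**2
w = -65531123328 (w = 248512*(-263694) = -65531123328)
w/G(-584) - 136297/(-335288) = -65531123328/(-18 + (-584)**2) - 136297/(-335288) = -65531123328/(-18 + 341056) - 136297*(-1/335288) = -65531123328/341038 + 136297/335288 = -65531123328*1/341038 + 136297/335288 = -32765561664/170519 + 136297/335288 = -10985876397971089/57172974472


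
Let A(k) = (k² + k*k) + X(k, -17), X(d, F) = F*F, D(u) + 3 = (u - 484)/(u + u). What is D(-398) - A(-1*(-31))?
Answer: -880731/398 ≈ -2212.9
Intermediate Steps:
D(u) = -3 + (-484 + u)/(2*u) (D(u) = -3 + (u - 484)/(u + u) = -3 + (-484 + u)/((2*u)) = -3 + (-484 + u)*(1/(2*u)) = -3 + (-484 + u)/(2*u))
X(d, F) = F²
A(k) = 289 + 2*k² (A(k) = (k² + k*k) + (-17)² = (k² + k²) + 289 = 2*k² + 289 = 289 + 2*k²)
D(-398) - A(-1*(-31)) = (-5/2 - 242/(-398)) - (289 + 2*(-1*(-31))²) = (-5/2 - 242*(-1/398)) - (289 + 2*31²) = (-5/2 + 121/199) - (289 + 2*961) = -753/398 - (289 + 1922) = -753/398 - 1*2211 = -753/398 - 2211 = -880731/398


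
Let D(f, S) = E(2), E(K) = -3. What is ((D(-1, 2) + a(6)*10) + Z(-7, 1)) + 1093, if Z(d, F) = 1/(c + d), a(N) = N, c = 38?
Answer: 35651/31 ≈ 1150.0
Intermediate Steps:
D(f, S) = -3
Z(d, F) = 1/(38 + d)
((D(-1, 2) + a(6)*10) + Z(-7, 1)) + 1093 = ((-3 + 6*10) + 1/(38 - 7)) + 1093 = ((-3 + 60) + 1/31) + 1093 = (57 + 1/31) + 1093 = 1768/31 + 1093 = 35651/31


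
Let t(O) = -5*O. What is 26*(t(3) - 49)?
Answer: -1664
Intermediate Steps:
26*(t(3) - 49) = 26*(-5*3 - 49) = 26*(-15 - 49) = 26*(-64) = -1664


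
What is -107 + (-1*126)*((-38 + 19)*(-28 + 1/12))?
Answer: -133879/2 ≈ -66940.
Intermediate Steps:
-107 + (-1*126)*((-38 + 19)*(-28 + 1/12)) = -107 - (-2394)*(-28 + 1/12) = -107 - (-2394)*(-335)/12 = -107 - 126*6365/12 = -107 - 133665/2 = -133879/2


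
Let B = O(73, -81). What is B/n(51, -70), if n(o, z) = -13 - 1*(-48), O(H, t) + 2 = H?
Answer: 71/35 ≈ 2.0286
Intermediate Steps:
O(H, t) = -2 + H
n(o, z) = 35 (n(o, z) = -13 + 48 = 35)
B = 71 (B = -2 + 73 = 71)
B/n(51, -70) = 71/35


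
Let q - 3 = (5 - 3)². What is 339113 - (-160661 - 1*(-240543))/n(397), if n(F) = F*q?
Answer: 942315145/2779 ≈ 3.3908e+5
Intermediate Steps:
q = 7 (q = 3 + (5 - 3)² = 3 + 2² = 3 + 4 = 7)
n(F) = 7*F (n(F) = F*7 = 7*F)
339113 - (-160661 - 1*(-240543))/n(397) = 339113 - (-160661 - 1*(-240543))/(7*397) = 339113 - (-160661 + 240543)/2779 = 339113 - 79882/2779 = 942315145/2779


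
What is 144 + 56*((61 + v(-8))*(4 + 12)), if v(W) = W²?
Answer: 112144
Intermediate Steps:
144 + 56*((61 + v(-8))*(4 + 12)) = 144 + 56*((61 + (-8)²)*(4 + 12)) = 144 + 56*((61 + 64)*16) = 144 + 56*(125*16) = 144 + 56*2000 = 144 + 112000 = 112144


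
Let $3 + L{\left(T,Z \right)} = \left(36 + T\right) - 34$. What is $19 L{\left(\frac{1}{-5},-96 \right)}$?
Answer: $- \frac{114}{5} \approx -22.8$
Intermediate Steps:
$L{\left(T,Z \right)} = -1 + T$ ($L{\left(T,Z \right)} = -3 + \left(\left(36 + T\right) - 34\right) = -3 + \left(2 + T\right) = -1 + T$)
$19 L{\left(\frac{1}{-5},-96 \right)} = 19 \left(-1 + \frac{1}{-5}\right) = 19 \left(-1 - \frac{1}{5}\right) = 19 \left(- \frac{6}{5}\right) = - \frac{114}{5}$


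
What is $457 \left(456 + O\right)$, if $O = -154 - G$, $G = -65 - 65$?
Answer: $197424$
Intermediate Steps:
$G = -130$
$O = -24$ ($O = -154 - -130 = -154 + 130 = -24$)
$457 \left(456 + O\right) = 457 \left(456 - 24\right) = 457 \cdot 432 = 197424$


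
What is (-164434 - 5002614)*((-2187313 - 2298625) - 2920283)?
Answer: 38268299405608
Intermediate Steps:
(-164434 - 5002614)*((-2187313 - 2298625) - 2920283) = -5167048*(-4485938 - 2920283) = -5167048*(-7406221) = 38268299405608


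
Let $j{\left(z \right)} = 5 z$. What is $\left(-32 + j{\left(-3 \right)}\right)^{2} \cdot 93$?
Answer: $205437$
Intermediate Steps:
$\left(-32 + j{\left(-3 \right)}\right)^{2} \cdot 93 = \left(-32 + 5 \left(-3\right)\right)^{2} \cdot 93 = \left(-32 - 15\right)^{2} \cdot 93 = \left(-47\right)^{2} \cdot 93 = 2209 \cdot 93 = 205437$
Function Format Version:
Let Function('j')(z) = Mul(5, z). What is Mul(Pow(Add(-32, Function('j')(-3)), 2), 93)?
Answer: 205437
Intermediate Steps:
Mul(Pow(Add(-32, Function('j')(-3)), 2), 93) = Mul(Pow(Add(-32, Mul(5, -3)), 2), 93) = Mul(Pow(Add(-32, -15), 2), 93) = Mul(Pow(-47, 2), 93) = Mul(2209, 93) = 205437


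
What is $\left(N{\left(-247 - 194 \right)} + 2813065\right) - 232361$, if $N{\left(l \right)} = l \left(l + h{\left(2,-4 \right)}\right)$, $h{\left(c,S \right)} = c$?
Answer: $2774303$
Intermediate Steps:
$N{\left(l \right)} = l \left(2 + l\right)$ ($N{\left(l \right)} = l \left(l + 2\right) = l \left(2 + l\right)$)
$\left(N{\left(-247 - 194 \right)} + 2813065\right) - 232361 = \left(\left(-247 - 194\right) \left(2 - 441\right) + 2813065\right) - 232361 = \left(- 441 \left(2 - 441\right) + 2813065\right) - 232361 = \left(\left(-441\right) \left(-439\right) + 2813065\right) - 232361 = \left(193599 + 2813065\right) - 232361 = 3006664 - 232361 = 2774303$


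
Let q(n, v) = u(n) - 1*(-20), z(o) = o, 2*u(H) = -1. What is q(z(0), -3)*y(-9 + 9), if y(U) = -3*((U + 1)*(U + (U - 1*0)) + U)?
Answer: 0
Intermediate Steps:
u(H) = -½ (u(H) = (½)*(-1) = -½)
q(n, v) = 39/2 (q(n, v) = -½ - 1*(-20) = -½ + 20 = 39/2)
y(U) = -3*U - 6*U*(1 + U) (y(U) = -3*((1 + U)*(U + (U + 0)) + U) = -3*((1 + U)*(U + U) + U) = -3*((1 + U)*(2*U) + U) = -3*(2*U*(1 + U) + U) = -3*(U + 2*U*(1 + U)) = -3*U - 6*U*(1 + U))
q(z(0), -3)*y(-9 + 9) = 39*(-3*(-9 + 9)*(3 + 2*(-9 + 9)))/2 = 39*(-3*0*(3 + 2*0))/2 = 39*(-3*0*(3 + 0))/2 = 39*(-3*0*3)/2 = (39/2)*0 = 0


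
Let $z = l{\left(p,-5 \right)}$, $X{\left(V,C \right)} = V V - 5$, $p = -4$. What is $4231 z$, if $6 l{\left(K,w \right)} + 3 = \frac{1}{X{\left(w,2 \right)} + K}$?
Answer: $- \frac{198857}{96} \approx -2071.4$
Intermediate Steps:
$X{\left(V,C \right)} = -5 + V^{2}$ ($X{\left(V,C \right)} = V^{2} - 5 = -5 + V^{2}$)
$l{\left(K,w \right)} = - \frac{1}{2} + \frac{1}{6 \left(-5 + K + w^{2}\right)}$ ($l{\left(K,w \right)} = - \frac{1}{2} + \frac{1}{6 \left(\left(-5 + w^{2}\right) + K\right)} = - \frac{1}{2} + \frac{1}{6 \left(-5 + K + w^{2}\right)}$)
$z = - \frac{47}{96}$ ($z = \frac{\frac{8}{3} - -2 - \frac{\left(-5\right)^{2}}{2}}{-5 - 4 + \left(-5\right)^{2}} = \frac{\frac{8}{3} + 2 - \frac{25}{2}}{-5 - 4 + 25} = \frac{\frac{8}{3} + 2 - \frac{25}{2}}{16} = \frac{1}{16} \left(- \frac{47}{6}\right) = - \frac{47}{96} \approx -0.48958$)
$4231 z = 4231 \left(- \frac{47}{96}\right) = - \frac{198857}{96}$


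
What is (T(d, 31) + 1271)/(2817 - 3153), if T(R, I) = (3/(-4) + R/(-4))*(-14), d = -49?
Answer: -185/56 ≈ -3.3036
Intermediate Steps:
T(R, I) = 21/2 + 7*R/2 (T(R, I) = (3*(-¼) + R*(-¼))*(-14) = (-¾ - R/4)*(-14) = 21/2 + 7*R/2)
(T(d, 31) + 1271)/(2817 - 3153) = ((21/2 + (7/2)*(-49)) + 1271)/(2817 - 3153) = ((21/2 - 343/2) + 1271)/(-336) = (-161 + 1271)*(-1/336) = 1110*(-1/336) = -185/56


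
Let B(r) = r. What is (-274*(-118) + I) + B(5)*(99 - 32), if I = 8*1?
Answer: 32675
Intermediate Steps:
I = 8
(-274*(-118) + I) + B(5)*(99 - 32) = (-274*(-118) + 8) + 5*(99 - 32) = (32332 + 8) + 5*67 = 32340 + 335 = 32675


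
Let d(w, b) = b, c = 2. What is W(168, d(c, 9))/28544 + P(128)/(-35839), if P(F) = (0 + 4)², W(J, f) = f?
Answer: -134153/1022988416 ≈ -0.00013114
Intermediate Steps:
P(F) = 16 (P(F) = 4² = 16)
W(168, d(c, 9))/28544 + P(128)/(-35839) = 9/28544 + 16/(-35839) = 9*(1/28544) + 16*(-1/35839) = 9/28544 - 16/35839 = -134153/1022988416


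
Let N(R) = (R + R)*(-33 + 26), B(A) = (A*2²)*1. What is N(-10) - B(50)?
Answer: -60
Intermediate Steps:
B(A) = 4*A (B(A) = (A*4)*1 = (4*A)*1 = 4*A)
N(R) = -14*R (N(R) = (2*R)*(-7) = -14*R)
N(-10) - B(50) = -14*(-10) - 4*50 = 140 - 1*200 = 140 - 200 = -60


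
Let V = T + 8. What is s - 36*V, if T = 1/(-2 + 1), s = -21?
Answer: -273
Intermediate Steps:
T = -1 (T = 1/(-1) = -1)
V = 7 (V = -1 + 8 = 7)
s - 36*V = -21 - 36*7 = -21 - 252 = -273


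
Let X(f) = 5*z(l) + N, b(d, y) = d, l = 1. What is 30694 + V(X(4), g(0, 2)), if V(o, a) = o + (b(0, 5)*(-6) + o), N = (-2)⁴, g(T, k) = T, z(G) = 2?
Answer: 30746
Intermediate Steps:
N = 16
X(f) = 26 (X(f) = 5*2 + 16 = 10 + 16 = 26)
V(o, a) = 2*o (V(o, a) = o + (0*(-6) + o) = o + (0 + o) = o + o = 2*o)
30694 + V(X(4), g(0, 2)) = 30694 + 2*26 = 30694 + 52 = 30746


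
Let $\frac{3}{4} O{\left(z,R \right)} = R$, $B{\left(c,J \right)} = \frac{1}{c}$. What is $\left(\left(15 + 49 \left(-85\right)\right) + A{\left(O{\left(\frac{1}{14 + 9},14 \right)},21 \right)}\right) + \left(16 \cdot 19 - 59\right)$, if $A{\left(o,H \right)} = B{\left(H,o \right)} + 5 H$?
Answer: $- \frac{79799}{21} \approx -3800.0$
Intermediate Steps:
$O{\left(z,R \right)} = \frac{4 R}{3}$
$A{\left(o,H \right)} = \frac{1}{H} + 5 H$
$\left(\left(15 + 49 \left(-85\right)\right) + A{\left(O{\left(\frac{1}{14 + 9},14 \right)},21 \right)}\right) + \left(16 \cdot 19 - 59\right) = \left(\left(15 + 49 \left(-85\right)\right) + \left(\frac{1}{21} + 5 \cdot 21\right)\right) + \left(16 \cdot 19 - 59\right) = \left(\left(15 - 4165\right) + \left(\frac{1}{21} + 105\right)\right) + \left(304 - 59\right) = \left(-4150 + \frac{2206}{21}\right) + 245 = - \frac{84944}{21} + 245 = - \frac{79799}{21}$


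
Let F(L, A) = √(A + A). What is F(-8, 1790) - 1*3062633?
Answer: -3062633 + 2*√895 ≈ -3.0626e+6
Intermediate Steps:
F(L, A) = √2*√A (F(L, A) = √(2*A) = √2*√A)
F(-8, 1790) - 1*3062633 = √2*√1790 - 1*3062633 = 2*√895 - 3062633 = -3062633 + 2*√895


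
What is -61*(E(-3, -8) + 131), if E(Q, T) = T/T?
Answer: -8052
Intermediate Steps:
E(Q, T) = 1
-61*(E(-3, -8) + 131) = -61*(1 + 131) = -61*132 = -8052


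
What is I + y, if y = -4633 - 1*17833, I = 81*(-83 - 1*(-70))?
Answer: -23519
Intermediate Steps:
I = -1053 (I = 81*(-83 + 70) = 81*(-13) = -1053)
y = -22466 (y = -4633 - 17833 = -22466)
I + y = -1053 - 22466 = -23519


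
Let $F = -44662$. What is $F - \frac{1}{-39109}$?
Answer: $- \frac{1746686157}{39109} \approx -44662.0$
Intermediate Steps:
$F - \frac{1}{-39109} = -44662 - \frac{1}{-39109} = -44662 - - \frac{1}{39109} = -44662 + \frac{1}{39109} = - \frac{1746686157}{39109}$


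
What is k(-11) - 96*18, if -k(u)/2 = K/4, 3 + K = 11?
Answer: -1732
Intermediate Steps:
K = 8 (K = -3 + 11 = 8)
k(u) = -4 (k(u) = -16/4 = -2*2 = -4)
k(-11) - 96*18 = -4 - 96*18 = -4 - 1728 = -1732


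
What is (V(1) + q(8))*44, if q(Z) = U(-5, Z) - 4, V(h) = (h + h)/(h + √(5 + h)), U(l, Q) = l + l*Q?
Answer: -10868/5 + 88*√6/5 ≈ -2130.5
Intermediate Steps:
U(l, Q) = l + Q*l
V(h) = 2*h/(h + √(5 + h)) (V(h) = (2*h)/(h + √(5 + h)) = 2*h/(h + √(5 + h)))
q(Z) = -9 - 5*Z (q(Z) = -5*(1 + Z) - 4 = (-5 - 5*Z) - 4 = -9 - 5*Z)
(V(1) + q(8))*44 = (2*1/(1 + √(5 + 1)) + (-9 - 5*8))*44 = (2*1/(1 + √6) + (-9 - 40))*44 = (2/(1 + √6) - 49)*44 = (-49 + 2/(1 + √6))*44 = -2156 + 88/(1 + √6)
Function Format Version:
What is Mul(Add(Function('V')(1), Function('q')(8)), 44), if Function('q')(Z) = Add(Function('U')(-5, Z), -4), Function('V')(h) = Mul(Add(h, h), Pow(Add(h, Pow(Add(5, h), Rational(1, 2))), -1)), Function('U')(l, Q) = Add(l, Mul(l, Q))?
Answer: Add(Rational(-10868, 5), Mul(Rational(88, 5), Pow(6, Rational(1, 2)))) ≈ -2130.5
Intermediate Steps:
Function('U')(l, Q) = Add(l, Mul(Q, l))
Function('V')(h) = Mul(2, h, Pow(Add(h, Pow(Add(5, h), Rational(1, 2))), -1)) (Function('V')(h) = Mul(Mul(2, h), Pow(Add(h, Pow(Add(5, h), Rational(1, 2))), -1)) = Mul(2, h, Pow(Add(h, Pow(Add(5, h), Rational(1, 2))), -1)))
Function('q')(Z) = Add(-9, Mul(-5, Z)) (Function('q')(Z) = Add(Mul(-5, Add(1, Z)), -4) = Add(Add(-5, Mul(-5, Z)), -4) = Add(-9, Mul(-5, Z)))
Mul(Add(Function('V')(1), Function('q')(8)), 44) = Mul(Add(Mul(2, 1, Pow(Add(1, Pow(Add(5, 1), Rational(1, 2))), -1)), Add(-9, Mul(-5, 8))), 44) = Mul(Add(Mul(2, 1, Pow(Add(1, Pow(6, Rational(1, 2))), -1)), Add(-9, -40)), 44) = Mul(Add(Mul(2, Pow(Add(1, Pow(6, Rational(1, 2))), -1)), -49), 44) = Mul(Add(-49, Mul(2, Pow(Add(1, Pow(6, Rational(1, 2))), -1))), 44) = Add(-2156, Mul(88, Pow(Add(1, Pow(6, Rational(1, 2))), -1)))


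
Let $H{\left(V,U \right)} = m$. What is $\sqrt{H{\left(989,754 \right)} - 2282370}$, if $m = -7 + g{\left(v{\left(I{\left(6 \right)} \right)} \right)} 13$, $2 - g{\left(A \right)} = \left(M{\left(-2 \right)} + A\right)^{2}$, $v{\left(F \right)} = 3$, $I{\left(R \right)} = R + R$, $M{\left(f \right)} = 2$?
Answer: $2 i \sqrt{570669} \approx 1510.9 i$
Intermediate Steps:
$I{\left(R \right)} = 2 R$
$g{\left(A \right)} = 2 - \left(2 + A\right)^{2}$
$m = -306$ ($m = -7 + \left(2 - \left(2 + 3\right)^{2}\right) 13 = -7 + \left(2 - 5^{2}\right) 13 = -7 + \left(2 - 25\right) 13 = -7 - 299 = -306$)
$H{\left(V,U \right)} = -306$
$\sqrt{H{\left(989,754 \right)} - 2282370} = \sqrt{-306 - 2282370} = \sqrt{-2282676} = 2 i \sqrt{570669}$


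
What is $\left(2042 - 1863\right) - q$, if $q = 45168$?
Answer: $-44989$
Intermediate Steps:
$\left(2042 - 1863\right) - q = \left(2042 - 1863\right) - 45168 = 179 - 45168 = -44989$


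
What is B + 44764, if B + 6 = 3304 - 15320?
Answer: 32742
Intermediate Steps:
B = -12022 (B = -6 + (3304 - 15320) = -6 - 12016 = -12022)
B + 44764 = -12022 + 44764 = 32742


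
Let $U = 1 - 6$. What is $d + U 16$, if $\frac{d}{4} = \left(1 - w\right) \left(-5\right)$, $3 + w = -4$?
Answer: $-240$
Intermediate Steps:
$w = -7$ ($w = -3 - 4 = -7$)
$U = -5$
$d = -160$ ($d = 4 \left(1 - -7\right) \left(-5\right) = 4 \left(1 + 7\right) \left(-5\right) = 4 \cdot 8 \left(-5\right) = 4 \left(-40\right) = -160$)
$d + U 16 = -160 - 80 = -240$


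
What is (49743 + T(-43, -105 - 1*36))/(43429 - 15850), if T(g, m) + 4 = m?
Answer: 49598/27579 ≈ 1.7984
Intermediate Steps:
T(g, m) = -4 + m
(49743 + T(-43, -105 - 1*36))/(43429 - 15850) = (49743 + (-4 + (-105 - 1*36)))/(43429 - 15850) = (49743 + (-4 + (-105 - 36)))/27579 = (49743 + (-4 - 141))*(1/27579) = (49743 - 145)*(1/27579) = 49598*(1/27579) = 49598/27579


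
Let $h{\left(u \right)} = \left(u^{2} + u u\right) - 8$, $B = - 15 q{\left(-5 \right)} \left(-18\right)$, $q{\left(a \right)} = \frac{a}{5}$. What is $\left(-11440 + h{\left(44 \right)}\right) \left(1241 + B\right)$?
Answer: $-7356296$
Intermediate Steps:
$q{\left(a \right)} = \frac{a}{5}$ ($q{\left(a \right)} = a \frac{1}{5} = \frac{a}{5}$)
$B = -270$ ($B = - 15 \cdot \frac{1}{5} \left(-5\right) \left(-18\right) = \left(-15\right) \left(-1\right) \left(-18\right) = 15 \left(-18\right) = -270$)
$h{\left(u \right)} = -8 + 2 u^{2}$ ($h{\left(u \right)} = \left(u^{2} + u^{2}\right) - 8 = 2 u^{2} - 8 = -8 + 2 u^{2}$)
$\left(-11440 + h{\left(44 \right)}\right) \left(1241 + B\right) = \left(-11440 - \left(8 - 2 \cdot 44^{2}\right)\right) \left(1241 - 270\right) = \left(-11440 + \left(-8 + 2 \cdot 1936\right)\right) 971 = \left(-11440 + \left(-8 + 3872\right)\right) 971 = \left(-11440 + 3864\right) 971 = \left(-7576\right) 971 = -7356296$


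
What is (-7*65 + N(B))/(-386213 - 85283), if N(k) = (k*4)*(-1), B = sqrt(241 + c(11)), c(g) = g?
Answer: 455/471496 + 3*sqrt(7)/58937 ≈ 0.0010997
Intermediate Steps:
B = 6*sqrt(7) (B = sqrt(241 + 11) = sqrt(252) = 6*sqrt(7) ≈ 15.875)
N(k) = -4*k (N(k) = (4*k)*(-1) = -4*k)
(-7*65 + N(B))/(-386213 - 85283) = (-7*65 - 24*sqrt(7))/(-386213 - 85283) = (-455 - 24*sqrt(7))/(-471496) = (-455 - 24*sqrt(7))*(-1/471496) = 455/471496 + 3*sqrt(7)/58937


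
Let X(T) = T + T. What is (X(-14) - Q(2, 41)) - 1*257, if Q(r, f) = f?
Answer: -326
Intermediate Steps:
X(T) = 2*T
(X(-14) - Q(2, 41)) - 1*257 = (2*(-14) - 1*41) - 1*257 = (-28 - 41) - 257 = -69 - 257 = -326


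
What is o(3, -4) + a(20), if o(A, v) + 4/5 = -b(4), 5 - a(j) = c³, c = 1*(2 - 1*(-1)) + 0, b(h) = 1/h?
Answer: -461/20 ≈ -23.050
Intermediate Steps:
b(h) = 1/h
c = 3 (c = 1*(2 + 1) + 0 = 1*3 + 0 = 3 + 0 = 3)
a(j) = -22 (a(j) = 5 - 1*3³ = 5 - 1*27 = 5 - 27 = -22)
o(A, v) = -21/20 (o(A, v) = -⅘ - 1/4 = -⅘ - 1*¼ = -⅘ - ¼ = -21/20)
o(3, -4) + a(20) = -21/20 - 22 = -461/20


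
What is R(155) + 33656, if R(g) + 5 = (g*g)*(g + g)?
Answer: 7481401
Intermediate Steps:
R(g) = -5 + 2*g³ (R(g) = -5 + (g*g)*(g + g) = -5 + g²*(2*g) = -5 + 2*g³)
R(155) + 33656 = (-5 + 2*155³) + 33656 = (-5 + 2*3723875) + 33656 = (-5 + 7447750) + 33656 = 7447745 + 33656 = 7481401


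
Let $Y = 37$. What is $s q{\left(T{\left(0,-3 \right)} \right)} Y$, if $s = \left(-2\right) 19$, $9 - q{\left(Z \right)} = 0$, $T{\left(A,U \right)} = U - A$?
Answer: $-12654$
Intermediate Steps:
$q{\left(Z \right)} = 9$ ($q{\left(Z \right)} = 9 - 0 = 9 + 0 = 9$)
$s = -38$
$s q{\left(T{\left(0,-3 \right)} \right)} Y = \left(-38\right) 9 \cdot 37 = \left(-342\right) 37 = -12654$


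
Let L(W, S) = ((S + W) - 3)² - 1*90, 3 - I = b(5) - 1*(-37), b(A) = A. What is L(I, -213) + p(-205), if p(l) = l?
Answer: 64730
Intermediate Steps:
I = -39 (I = 3 - (5 - 1*(-37)) = 3 - (5 + 37) = 3 - 1*42 = 3 - 42 = -39)
L(W, S) = -90 + (-3 + S + W)² (L(W, S) = (-3 + S + W)² - 90 = -90 + (-3 + S + W)²)
L(I, -213) + p(-205) = (-90 + (-3 - 213 - 39)²) - 205 = (-90 + (-255)²) - 205 = (-90 + 65025) - 205 = 64935 - 205 = 64730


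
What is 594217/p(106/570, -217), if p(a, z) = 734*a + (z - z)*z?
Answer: 169351845/38902 ≈ 4353.3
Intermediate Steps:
p(a, z) = 734*a (p(a, z) = 734*a + 0*z = 734*a + 0 = 734*a)
594217/p(106/570, -217) = 594217/((734*(106/570))) = 594217/((734*(106*(1/570)))) = 594217/((734*(53/285))) = 594217/(38902/285) = 594217*(285/38902) = 169351845/38902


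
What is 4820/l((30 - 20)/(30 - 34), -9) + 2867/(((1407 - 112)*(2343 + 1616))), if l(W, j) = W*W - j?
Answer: 98846903287/312741205 ≈ 316.07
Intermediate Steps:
l(W, j) = W**2 - j
4820/l((30 - 20)/(30 - 34), -9) + 2867/(((1407 - 112)*(2343 + 1616))) = 4820/(((30 - 20)/(30 - 34))**2 - 1*(-9)) + 2867/(((1407 - 112)*(2343 + 1616))) = 4820/((10/(-4))**2 + 9) + 2867/((1295*3959)) = 4820/((10*(-1/4))**2 + 9) + 2867/5126905 = 4820/((-5/2)**2 + 9) + 2867*(1/5126905) = 4820/(25/4 + 9) + 2867/5126905 = 4820/(61/4) + 2867/5126905 = 4820*(4/61) + 2867/5126905 = 19280/61 + 2867/5126905 = 98846903287/312741205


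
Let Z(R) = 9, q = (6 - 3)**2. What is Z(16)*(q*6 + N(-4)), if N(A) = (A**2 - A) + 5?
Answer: 711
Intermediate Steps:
q = 9 (q = 3**2 = 9)
N(A) = 5 + A**2 - A
Z(16)*(q*6 + N(-4)) = 9*(9*6 + (5 + (-4)**2 - 1*(-4))) = 9*(54 + (5 + 16 + 4)) = 9*(54 + 25) = 9*79 = 711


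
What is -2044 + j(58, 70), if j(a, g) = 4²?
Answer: -2028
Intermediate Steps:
j(a, g) = 16
-2044 + j(58, 70) = -2044 + 16 = -2028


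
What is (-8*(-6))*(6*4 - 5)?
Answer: 912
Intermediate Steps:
(-8*(-6))*(6*4 - 5) = 48*(24 - 5) = 48*19 = 912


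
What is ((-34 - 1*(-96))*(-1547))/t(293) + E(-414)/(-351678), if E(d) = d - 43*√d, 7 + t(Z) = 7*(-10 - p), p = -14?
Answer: -803115119/175839 + 43*I*√46/117226 ≈ -4567.3 + 0.0024878*I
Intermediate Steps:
t(Z) = 21 (t(Z) = -7 + 7*(-10 - 1*(-14)) = -7 + 7*(-10 + 14) = -7 + 7*4 = -7 + 28 = 21)
((-34 - 1*(-96))*(-1547))/t(293) + E(-414)/(-351678) = ((-34 - 1*(-96))*(-1547))/21 + (-414 - 129*I*√46)/(-351678) = ((-34 + 96)*(-1547))*(1/21) + (-414 - 129*I*√46)*(-1/351678) = (62*(-1547))*(1/21) + (-414 - 129*I*√46)*(-1/351678) = -95914*1/21 + (69/58613 + 43*I*√46/117226) = -13702/3 + (69/58613 + 43*I*√46/117226) = -803115119/175839 + 43*I*√46/117226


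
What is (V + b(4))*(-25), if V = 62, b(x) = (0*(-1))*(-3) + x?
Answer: -1650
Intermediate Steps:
b(x) = x (b(x) = 0*(-3) + x = 0 + x = x)
(V + b(4))*(-25) = (62 + 4)*(-25) = 66*(-25) = -1650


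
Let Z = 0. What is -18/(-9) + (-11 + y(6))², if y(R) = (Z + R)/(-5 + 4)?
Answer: 291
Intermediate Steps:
y(R) = -R (y(R) = (0 + R)/(-5 + 4) = R/(-1) = R*(-1) = -R)
-18/(-9) + (-11 + y(6))² = -18/(-9) + (-11 - 1*6)² = -18*(-⅑) + (-11 - 6)² = 2 + (-17)² = 2 + 289 = 291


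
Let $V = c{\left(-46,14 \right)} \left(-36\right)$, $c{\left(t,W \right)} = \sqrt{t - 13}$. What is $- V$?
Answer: $36 i \sqrt{59} \approx 276.52 i$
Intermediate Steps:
$c{\left(t,W \right)} = \sqrt{-13 + t}$
$V = - 36 i \sqrt{59}$ ($V = \sqrt{-13 - 46} \left(-36\right) = \sqrt{-59} \left(-36\right) = i \sqrt{59} \left(-36\right) = - 36 i \sqrt{59} \approx - 276.52 i$)
$- V = - \left(-36\right) i \sqrt{59} = 36 i \sqrt{59}$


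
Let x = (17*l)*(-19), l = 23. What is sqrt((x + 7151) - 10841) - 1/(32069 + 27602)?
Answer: -1/59671 + I*sqrt(11119) ≈ -1.6759e-5 + 105.45*I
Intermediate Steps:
x = -7429 (x = (17*23)*(-19) = 391*(-19) = -7429)
sqrt((x + 7151) - 10841) - 1/(32069 + 27602) = sqrt((-7429 + 7151) - 10841) - 1/(32069 + 27602) = sqrt(-278 - 10841) - 1/59671 = sqrt(-11119) - 1*1/59671 = I*sqrt(11119) - 1/59671 = -1/59671 + I*sqrt(11119)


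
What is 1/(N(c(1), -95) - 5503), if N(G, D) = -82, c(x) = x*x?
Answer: -1/5585 ≈ -0.00017905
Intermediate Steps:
c(x) = x**2
1/(N(c(1), -95) - 5503) = 1/(-82 - 5503) = 1/(-5585) = -1/5585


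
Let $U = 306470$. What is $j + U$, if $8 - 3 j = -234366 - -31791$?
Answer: $\frac{1121993}{3} \approx 3.74 \cdot 10^{5}$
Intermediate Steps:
$j = \frac{202583}{3}$ ($j = \frac{8}{3} - \frac{-234366 - -31791}{3} = \frac{8}{3} - \frac{-234366 + 31791}{3} = \frac{8}{3} - -67525 = \frac{8}{3} + 67525 = \frac{202583}{3} \approx 67528.0$)
$j + U = \frac{202583}{3} + 306470 = \frac{1121993}{3}$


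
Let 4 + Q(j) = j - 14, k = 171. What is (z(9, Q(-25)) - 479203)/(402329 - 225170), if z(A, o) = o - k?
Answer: -479417/177159 ≈ -2.7061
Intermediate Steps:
Q(j) = -18 + j (Q(j) = -4 + (j - 14) = -4 + (-14 + j) = -18 + j)
z(A, o) = -171 + o (z(A, o) = o - 1*171 = o - 171 = -171 + o)
(z(9, Q(-25)) - 479203)/(402329 - 225170) = ((-171 + (-18 - 25)) - 479203)/(402329 - 225170) = ((-171 - 43) - 479203)/177159 = (-214 - 479203)*(1/177159) = -479417*1/177159 = -479417/177159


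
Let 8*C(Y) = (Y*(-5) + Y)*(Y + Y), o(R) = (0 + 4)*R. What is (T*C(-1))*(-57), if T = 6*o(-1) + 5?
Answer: -1083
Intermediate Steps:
o(R) = 4*R
C(Y) = -Y² (C(Y) = ((Y*(-5) + Y)*(Y + Y))/8 = ((-5*Y + Y)*(2*Y))/8 = ((-4*Y)*(2*Y))/8 = (-8*Y²)/8 = -Y²)
T = -19 (T = 6*(4*(-1)) + 5 = 6*(-4) + 5 = -24 + 5 = -19)
(T*C(-1))*(-57) = -(-19)*(-1)²*(-57) = -(-19)*(-57) = -19*(-1)*(-57) = 19*(-57) = -1083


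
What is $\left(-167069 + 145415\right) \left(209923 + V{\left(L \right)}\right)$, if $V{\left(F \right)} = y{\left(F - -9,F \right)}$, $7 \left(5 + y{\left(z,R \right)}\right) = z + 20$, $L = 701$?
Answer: $- \frac{31834758024}{7} \approx -4.5478 \cdot 10^{9}$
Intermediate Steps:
$y{\left(z,R \right)} = - \frac{15}{7} + \frac{z}{7}$ ($y{\left(z,R \right)} = -5 + \frac{z + 20}{7} = -5 + \frac{20 + z}{7} = -5 + \left(\frac{20}{7} + \frac{z}{7}\right) = - \frac{15}{7} + \frac{z}{7}$)
$V{\left(F \right)} = - \frac{6}{7} + \frac{F}{7}$ ($V{\left(F \right)} = - \frac{15}{7} + \frac{F - -9}{7} = - \frac{15}{7} + \frac{F + 9}{7} = - \frac{15}{7} + \frac{9 + F}{7} = - \frac{15}{7} + \left(\frac{9}{7} + \frac{F}{7}\right) = - \frac{6}{7} + \frac{F}{7}$)
$\left(-167069 + 145415\right) \left(209923 + V{\left(L \right)}\right) = \left(-167069 + 145415\right) \left(209923 + \left(- \frac{6}{7} + \frac{1}{7} \cdot 701\right)\right) = - 21654 \left(209923 + \left(- \frac{6}{7} + \frac{701}{7}\right)\right) = - 21654 \left(209923 + \frac{695}{7}\right) = \left(-21654\right) \frac{1470156}{7} = - \frac{31834758024}{7}$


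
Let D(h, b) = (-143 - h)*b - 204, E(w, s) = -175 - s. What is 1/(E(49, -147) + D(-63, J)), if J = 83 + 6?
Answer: -1/7352 ≈ -0.00013602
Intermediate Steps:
J = 89
D(h, b) = -204 + b*(-143 - h) (D(h, b) = b*(-143 - h) - 204 = -204 + b*(-143 - h))
1/(E(49, -147) + D(-63, J)) = 1/((-175 - 1*(-147)) + (-204 - 143*89 - 1*89*(-63))) = 1/((-175 + 147) + (-204 - 12727 + 5607)) = 1/(-28 - 7324) = 1/(-7352) = -1/7352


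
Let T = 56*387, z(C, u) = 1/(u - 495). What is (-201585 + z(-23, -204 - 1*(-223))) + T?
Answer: -85638589/476 ≈ -1.7991e+5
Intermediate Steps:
z(C, u) = 1/(-495 + u)
T = 21672
(-201585 + z(-23, -204 - 1*(-223))) + T = (-201585 + 1/(-495 + (-204 - 1*(-223)))) + 21672 = (-201585 + 1/(-495 + (-204 + 223))) + 21672 = (-201585 + 1/(-495 + 19)) + 21672 = (-201585 + 1/(-476)) + 21672 = (-201585 - 1/476) + 21672 = -95954461/476 + 21672 = -85638589/476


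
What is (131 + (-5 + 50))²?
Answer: 30976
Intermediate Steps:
(131 + (-5 + 50))² = (131 + 45)² = 176² = 30976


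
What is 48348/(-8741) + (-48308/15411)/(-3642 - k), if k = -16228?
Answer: -4689068969318/847714618443 ≈ -5.5314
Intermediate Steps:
48348/(-8741) + (-48308/15411)/(-3642 - k) = 48348/(-8741) + (-48308/15411)/(-3642 - 1*(-16228)) = 48348*(-1/8741) + (-48308*1/15411)/(-3642 + 16228) = -48348/8741 - 48308/15411/12586 = -48348/8741 - 48308/15411*1/12586 = -48348/8741 - 24154/96981423 = -4689068969318/847714618443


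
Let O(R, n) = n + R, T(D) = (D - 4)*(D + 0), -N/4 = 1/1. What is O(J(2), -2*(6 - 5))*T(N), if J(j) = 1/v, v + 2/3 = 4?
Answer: -272/5 ≈ -54.400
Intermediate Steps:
v = 10/3 (v = -⅔ + 4 = 10/3 ≈ 3.3333)
J(j) = 3/10 (J(j) = 1/(10/3) = 3/10)
N = -4 (N = -4/1 = -4*1 = -4)
T(D) = D*(-4 + D) (T(D) = (-4 + D)*D = D*(-4 + D))
O(R, n) = R + n
O(J(2), -2*(6 - 5))*T(N) = (3/10 - 2*(6 - 5))*(-4*(-4 - 4)) = (3/10 - 2*1)*(-4*(-8)) = (3/10 - 2)*32 = -17/10*32 = -272/5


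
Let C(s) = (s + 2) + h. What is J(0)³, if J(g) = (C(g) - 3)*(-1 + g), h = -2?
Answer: 27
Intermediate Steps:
C(s) = s (C(s) = (s + 2) - 2 = (2 + s) - 2 = s)
J(g) = (-1 + g)*(-3 + g) (J(g) = (g - 3)*(-1 + g) = (-3 + g)*(-1 + g) = (-1 + g)*(-3 + g))
J(0)³ = (3 + 0² - 4*0)³ = (3 + 0 + 0)³ = 3³ = 27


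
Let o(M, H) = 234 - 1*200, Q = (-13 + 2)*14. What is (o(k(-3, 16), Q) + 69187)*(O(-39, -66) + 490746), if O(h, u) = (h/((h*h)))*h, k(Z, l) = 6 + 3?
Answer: 33969998087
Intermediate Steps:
Q = -154 (Q = -11*14 = -154)
k(Z, l) = 9
O(h, u) = 1 (O(h, u) = (h/(h²))*h = (h/h²)*h = h/h = 1)
o(M, H) = 34 (o(M, H) = 234 - 200 = 34)
(o(k(-3, 16), Q) + 69187)*(O(-39, -66) + 490746) = (34 + 69187)*(1 + 490746) = 69221*490747 = 33969998087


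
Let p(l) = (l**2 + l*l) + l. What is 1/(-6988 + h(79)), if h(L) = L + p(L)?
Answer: 1/5652 ≈ 0.00017693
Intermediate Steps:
p(l) = l + 2*l**2 (p(l) = (l**2 + l**2) + l = 2*l**2 + l = l + 2*l**2)
h(L) = L + L*(1 + 2*L)
1/(-6988 + h(79)) = 1/(-6988 + 2*79*(1 + 79)) = 1/(-6988 + 2*79*80) = 1/(-6988 + 12640) = 1/5652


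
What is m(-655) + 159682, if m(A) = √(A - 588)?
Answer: 159682 + I*√1243 ≈ 1.5968e+5 + 35.256*I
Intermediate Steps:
m(A) = √(-588 + A)
m(-655) + 159682 = √(-588 - 655) + 159682 = √(-1243) + 159682 = I*√1243 + 159682 = 159682 + I*√1243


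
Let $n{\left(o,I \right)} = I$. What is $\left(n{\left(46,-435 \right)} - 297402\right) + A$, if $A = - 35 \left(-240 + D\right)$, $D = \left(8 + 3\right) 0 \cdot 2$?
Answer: $-289437$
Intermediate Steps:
$D = 0$ ($D = 11 \cdot 0 = 0$)
$A = 8400$ ($A = - 35 \left(-240 + 0\right) = \left(-35\right) \left(-240\right) = 8400$)
$\left(n{\left(46,-435 \right)} - 297402\right) + A = \left(-435 - 297402\right) + 8400 = -297837 + 8400 = -289437$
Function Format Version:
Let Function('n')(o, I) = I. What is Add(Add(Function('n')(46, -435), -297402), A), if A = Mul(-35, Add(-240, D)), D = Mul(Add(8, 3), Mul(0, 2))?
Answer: -289437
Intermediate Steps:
D = 0 (D = Mul(11, 0) = 0)
A = 8400 (A = Mul(-35, Add(-240, 0)) = Mul(-35, -240) = 8400)
Add(Add(Function('n')(46, -435), -297402), A) = Add(Add(-435, -297402), 8400) = Add(-297837, 8400) = -289437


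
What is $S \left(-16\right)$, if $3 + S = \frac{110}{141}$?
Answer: $\frac{5008}{141} \approx 35.518$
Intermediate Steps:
$S = - \frac{313}{141}$ ($S = -3 + \frac{110}{141} = - \frac{313}{141} \approx -2.2199$)
$S \left(-16\right) = \left(- \frac{313}{141}\right) \left(-16\right) = \frac{5008}{141}$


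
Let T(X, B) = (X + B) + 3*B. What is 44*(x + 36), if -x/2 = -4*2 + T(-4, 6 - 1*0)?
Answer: 528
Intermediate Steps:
T(X, B) = X + 4*B (T(X, B) = (B + X) + 3*B = X + 4*B)
x = -24 (x = -2*(-4*2 + (-4 + 4*(6 - 1*0))) = -2*(-8 + (-4 + 4*(6 + 0))) = -2*(-8 + (-4 + 4*6)) = -2*(-8 + (-4 + 24)) = -2*(-8 + 20) = -2*12 = -24)
44*(x + 36) = 44*(-24 + 36) = 44*12 = 528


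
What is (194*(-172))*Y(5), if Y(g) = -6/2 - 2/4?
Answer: 116788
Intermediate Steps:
Y(g) = -7/2 (Y(g) = -6*½ - 2*¼ = -3 - ½ = -7/2)
(194*(-172))*Y(5) = (194*(-172))*(-7/2) = -33368*(-7/2) = 116788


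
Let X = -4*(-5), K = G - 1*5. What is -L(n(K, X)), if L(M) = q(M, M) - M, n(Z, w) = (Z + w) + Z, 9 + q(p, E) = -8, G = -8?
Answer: 11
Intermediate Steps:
K = -13 (K = -8 - 1*5 = -8 - 5 = -13)
q(p, E) = -17 (q(p, E) = -9 - 8 = -17)
X = 20
n(Z, w) = w + 2*Z
L(M) = -17 - M
-L(n(K, X)) = -(-17 - (20 + 2*(-13))) = -(-17 - (20 - 26)) = -(-17 - 1*(-6)) = -(-17 + 6) = -1*(-11) = 11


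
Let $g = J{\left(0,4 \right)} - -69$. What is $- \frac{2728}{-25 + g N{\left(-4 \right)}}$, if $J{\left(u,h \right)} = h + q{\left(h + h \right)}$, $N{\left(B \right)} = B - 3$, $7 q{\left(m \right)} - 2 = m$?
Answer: $\frac{1364}{273} \approx 4.9963$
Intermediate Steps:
$q{\left(m \right)} = \frac{2}{7} + \frac{m}{7}$
$N{\left(B \right)} = -3 + B$
$J{\left(u,h \right)} = \frac{2}{7} + \frac{9 h}{7}$ ($J{\left(u,h \right)} = h + \left(\frac{2}{7} + \frac{h + h}{7}\right) = h + \left(\frac{2}{7} + \frac{2 h}{7}\right) = \frac{2}{7} + \frac{9 h}{7}$)
$g = \frac{521}{7}$ ($g = \left(\frac{2}{7} + \frac{9}{7} \cdot 4\right) - -69 = \left(\frac{2}{7} + \frac{36}{7}\right) + 69 = \frac{38}{7} + 69 = \frac{521}{7} \approx 74.429$)
$- \frac{2728}{-25 + g N{\left(-4 \right)}} = - \frac{2728}{-25 + \frac{521 \left(-3 - 4\right)}{7}} = - \frac{2728}{-25 + \frac{521}{7} \left(-7\right)} = - \frac{2728}{-25 - 521} = - \frac{2728}{-546} = \left(-2728\right) \left(- \frac{1}{546}\right) = \frac{1364}{273}$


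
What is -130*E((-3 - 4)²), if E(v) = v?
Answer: -6370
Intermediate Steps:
-130*E((-3 - 4)²) = -130*(-3 - 4)² = -130*(-7)² = -130*49 = -6370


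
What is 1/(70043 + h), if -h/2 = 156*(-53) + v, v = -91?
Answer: 1/86761 ≈ 1.1526e-5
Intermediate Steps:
h = 16718 (h = -2*(156*(-53) - 91) = -2*(-8268 - 91) = -2*(-8359) = 16718)
1/(70043 + h) = 1/(70043 + 16718) = 1/86761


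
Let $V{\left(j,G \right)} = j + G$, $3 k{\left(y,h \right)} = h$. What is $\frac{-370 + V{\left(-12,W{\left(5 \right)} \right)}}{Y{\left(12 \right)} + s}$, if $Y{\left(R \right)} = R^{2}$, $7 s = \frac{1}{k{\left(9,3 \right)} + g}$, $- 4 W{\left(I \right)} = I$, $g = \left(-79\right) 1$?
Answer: $- \frac{418509}{157246} \approx -2.6615$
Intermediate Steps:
$k{\left(y,h \right)} = \frac{h}{3}$
$g = -79$
$W{\left(I \right)} = - \frac{I}{4}$
$V{\left(j,G \right)} = G + j$
$s = - \frac{1}{546}$ ($s = \frac{1}{7 \left(\frac{1}{3} \cdot 3 - 79\right)} = \frac{1}{7 \left(1 - 79\right)} = \frac{1}{7 \left(-78\right)} = \frac{1}{7} \left(- \frac{1}{78}\right) = - \frac{1}{546} \approx -0.0018315$)
$\frac{-370 + V{\left(-12,W{\left(5 \right)} \right)}}{Y{\left(12 \right)} + s} = \frac{-370 - \frac{53}{4}}{12^{2} - \frac{1}{546}} = \frac{-370 - \frac{53}{4}}{144 - \frac{1}{546}} = \frac{-370 - \frac{53}{4}}{\frac{78623}{546}} = \left(- \frac{1533}{4}\right) \frac{546}{78623} = - \frac{418509}{157246}$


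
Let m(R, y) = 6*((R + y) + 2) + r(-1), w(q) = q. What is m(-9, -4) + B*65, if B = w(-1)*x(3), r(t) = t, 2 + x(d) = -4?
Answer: 323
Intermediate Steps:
x(d) = -6 (x(d) = -2 - 4 = -6)
m(R, y) = 11 + 6*R + 6*y (m(R, y) = 6*((R + y) + 2) - 1 = 6*(2 + R + y) - 1 = (12 + 6*R + 6*y) - 1 = 11 + 6*R + 6*y)
B = 6 (B = -1*(-6) = 6)
m(-9, -4) + B*65 = (11 + 6*(-9) + 6*(-4)) + 6*65 = (11 - 54 - 24) + 390 = -67 + 390 = 323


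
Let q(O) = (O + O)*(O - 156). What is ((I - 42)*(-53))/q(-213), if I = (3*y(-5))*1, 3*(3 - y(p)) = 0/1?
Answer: 583/52398 ≈ 0.011126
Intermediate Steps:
q(O) = 2*O*(-156 + O) (q(O) = (2*O)*(-156 + O) = 2*O*(-156 + O))
y(p) = 3 (y(p) = 3 - 0/1 = 3 - 0 = 3 - ⅓*0 = 3 + 0 = 3)
I = 9 (I = (3*3)*1 = 9*1 = 9)
((I - 42)*(-53))/q(-213) = ((9 - 42)*(-53))/((2*(-213)*(-156 - 213))) = (-33*(-53))/((2*(-213)*(-369))) = 1749/157194 = 1749*(1/157194) = 583/52398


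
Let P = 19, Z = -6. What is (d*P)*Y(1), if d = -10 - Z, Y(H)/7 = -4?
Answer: 2128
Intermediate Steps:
Y(H) = -28 (Y(H) = 7*(-4) = -28)
d = -4 (d = -10 - 1*(-6) = -10 + 6 = -4)
(d*P)*Y(1) = -4*19*(-28) = -76*(-28) = 2128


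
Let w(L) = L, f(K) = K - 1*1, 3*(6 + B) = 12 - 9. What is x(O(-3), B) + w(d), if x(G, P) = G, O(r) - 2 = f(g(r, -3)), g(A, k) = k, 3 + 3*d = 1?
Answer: -8/3 ≈ -2.6667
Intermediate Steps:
d = -⅔ (d = -1 + (⅓)*1 = -1 + ⅓ = -⅔ ≈ -0.66667)
B = -5 (B = -6 + (12 - 9)/3 = -6 + (⅓)*3 = -6 + 1 = -5)
f(K) = -1 + K (f(K) = K - 1 = -1 + K)
O(r) = -2 (O(r) = 2 + (-1 - 3) = 2 - 4 = -2)
x(O(-3), B) + w(d) = -2 - ⅔ = -8/3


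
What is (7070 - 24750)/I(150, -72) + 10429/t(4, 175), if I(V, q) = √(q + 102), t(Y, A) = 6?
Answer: 10429/6 - 1768*√30/3 ≈ -1489.7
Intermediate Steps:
I(V, q) = √(102 + q)
(7070 - 24750)/I(150, -72) + 10429/t(4, 175) = (7070 - 24750)/(√(102 - 72)) + 10429/6 = -17680*√30/30 + 10429*(⅙) = -1768*√30/3 + 10429/6 = 10429/6 - 1768*√30/3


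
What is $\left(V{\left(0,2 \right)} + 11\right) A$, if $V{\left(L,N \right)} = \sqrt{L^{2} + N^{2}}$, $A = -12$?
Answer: $-156$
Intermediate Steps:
$\left(V{\left(0,2 \right)} + 11\right) A = \left(\sqrt{0^{2} + 2^{2}} + 11\right) \left(-12\right) = \left(\sqrt{0 + 4} + 11\right) \left(-12\right) = \left(\sqrt{4} + 11\right) \left(-12\right) = \left(2 + 11\right) \left(-12\right) = 13 \left(-12\right) = -156$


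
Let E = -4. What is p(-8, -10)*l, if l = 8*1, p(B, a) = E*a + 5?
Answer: 360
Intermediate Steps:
p(B, a) = 5 - 4*a (p(B, a) = -4*a + 5 = 5 - 4*a)
l = 8
p(-8, -10)*l = (5 - 4*(-10))*8 = (5 + 40)*8 = 45*8 = 360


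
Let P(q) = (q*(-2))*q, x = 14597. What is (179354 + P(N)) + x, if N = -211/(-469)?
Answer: 42661566869/219961 ≈ 1.9395e+5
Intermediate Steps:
N = 211/469 (N = -211*(-1/469) = 211/469 ≈ 0.44989)
P(q) = -2*q² (P(q) = (-2*q)*q = -2*q²)
(179354 + P(N)) + x = (179354 - 2*(211/469)²) + 14597 = (179354 - 2*44521/219961) + 14597 = (179354 - 89042/219961) + 14597 = 39450796152/219961 + 14597 = 42661566869/219961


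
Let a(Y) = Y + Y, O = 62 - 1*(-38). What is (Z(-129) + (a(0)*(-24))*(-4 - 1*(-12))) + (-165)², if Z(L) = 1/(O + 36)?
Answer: 3702601/136 ≈ 27225.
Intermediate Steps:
O = 100 (O = 62 + 38 = 100)
a(Y) = 2*Y
Z(L) = 1/136 (Z(L) = 1/(100 + 36) = 1/136)
(Z(-129) + (a(0)*(-24))*(-4 - 1*(-12))) + (-165)² = (1/136 + ((2*0)*(-24))*(-4 - 1*(-12))) + (-165)² = (1/136 + (0*(-24))*(-4 + 12)) + 27225 = (1/136 + 0*8) + 27225 = (1/136 + 0) + 27225 = 1/136 + 27225 = 3702601/136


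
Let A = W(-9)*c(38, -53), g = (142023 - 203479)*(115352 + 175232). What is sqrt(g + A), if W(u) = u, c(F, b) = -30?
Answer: I*sqrt(17858130034) ≈ 1.3363e+5*I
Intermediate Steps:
g = -17858130304 (g = -61456*290584 = -17858130304)
A = 270 (A = -9*(-30) = 270)
sqrt(g + A) = sqrt(-17858130304 + 270) = sqrt(-17858130034) = I*sqrt(17858130034)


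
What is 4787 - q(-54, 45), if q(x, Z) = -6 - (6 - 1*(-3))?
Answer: 4802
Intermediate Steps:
q(x, Z) = -15 (q(x, Z) = -6 - (6 + 3) = -6 - 1*9 = -6 - 9 = -15)
4787 - q(-54, 45) = 4787 - 1*(-15) = 4787 + 15 = 4802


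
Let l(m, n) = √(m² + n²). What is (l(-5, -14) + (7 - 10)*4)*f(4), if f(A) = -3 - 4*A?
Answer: 228 - 19*√221 ≈ -54.455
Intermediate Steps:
(l(-5, -14) + (7 - 10)*4)*f(4) = (√((-5)² + (-14)²) + (7 - 10)*4)*(-3 - 4*4) = (√(25 + 196) - 3*4)*(-3 - 16) = (√221 - 12)*(-19) = (-12 + √221)*(-19) = 228 - 19*√221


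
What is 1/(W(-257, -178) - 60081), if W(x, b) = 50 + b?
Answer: -1/60209 ≈ -1.6609e-5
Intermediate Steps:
1/(W(-257, -178) - 60081) = 1/((50 - 178) - 60081) = 1/(-128 - 60081) = 1/(-60209) = -1/60209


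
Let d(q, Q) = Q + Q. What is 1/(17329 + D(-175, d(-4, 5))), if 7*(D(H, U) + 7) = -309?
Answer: 7/120945 ≈ 5.7878e-5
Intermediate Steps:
d(q, Q) = 2*Q
D(H, U) = -358/7 (D(H, U) = -7 + (⅐)*(-309) = -7 - 309/7 = -358/7)
1/(17329 + D(-175, d(-4, 5))) = 1/(17329 - 358/7) = 1/(120945/7) = 7/120945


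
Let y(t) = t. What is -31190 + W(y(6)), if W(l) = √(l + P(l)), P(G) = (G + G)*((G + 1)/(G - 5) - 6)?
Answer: -31190 + 3*√2 ≈ -31186.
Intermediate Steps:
P(G) = 2*G*(-6 + (1 + G)/(-5 + G)) (P(G) = (2*G)*((1 + G)/(-5 + G) - 6) = (2*G)*(-6 + (1 + G)/(-5 + G)) = 2*G*(-6 + (1 + G)/(-5 + G)))
W(l) = √(l + 2*l*(31 - 5*l)/(-5 + l))
-31190 + W(y(6)) = -31190 + √3*√(6*(19 - 3*6)/(-5 + 6)) = -31190 + √3*√(6*(19 - 18)/1) = -31190 + √3*√(6*1*1) = -31190 + √3*√6 = -31190 + 3*√2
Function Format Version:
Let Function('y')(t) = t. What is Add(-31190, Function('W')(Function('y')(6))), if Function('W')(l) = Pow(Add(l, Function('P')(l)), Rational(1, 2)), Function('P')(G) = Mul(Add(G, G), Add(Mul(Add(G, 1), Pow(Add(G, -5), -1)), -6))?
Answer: Add(-31190, Mul(3, Pow(2, Rational(1, 2)))) ≈ -31186.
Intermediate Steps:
Function('P')(G) = Mul(2, G, Add(-6, Mul(Pow(Add(-5, G), -1), Add(1, G)))) (Function('P')(G) = Mul(Mul(2, G), Add(Mul(Add(1, G), Pow(Add(-5, G), -1)), -6)) = Mul(Mul(2, G), Add(Mul(Pow(Add(-5, G), -1), Add(1, G)), -6)) = Mul(Mul(2, G), Add(-6, Mul(Pow(Add(-5, G), -1), Add(1, G)))) = Mul(2, G, Add(-6, Mul(Pow(Add(-5, G), -1), Add(1, G)))))
Function('W')(l) = Pow(Add(l, Mul(2, l, Pow(Add(-5, l), -1), Add(31, Mul(-5, l)))), Rational(1, 2))
Add(-31190, Function('W')(Function('y')(6))) = Add(-31190, Mul(Pow(3, Rational(1, 2)), Pow(Mul(6, Pow(Add(-5, 6), -1), Add(19, Mul(-3, 6))), Rational(1, 2)))) = Add(-31190, Mul(Pow(3, Rational(1, 2)), Pow(Mul(6, Pow(1, -1), Add(19, -18)), Rational(1, 2)))) = Add(-31190, Mul(Pow(3, Rational(1, 2)), Pow(Mul(6, 1, 1), Rational(1, 2)))) = Add(-31190, Mul(Pow(3, Rational(1, 2)), Pow(6, Rational(1, 2)))) = Add(-31190, Mul(3, Pow(2, Rational(1, 2))))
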